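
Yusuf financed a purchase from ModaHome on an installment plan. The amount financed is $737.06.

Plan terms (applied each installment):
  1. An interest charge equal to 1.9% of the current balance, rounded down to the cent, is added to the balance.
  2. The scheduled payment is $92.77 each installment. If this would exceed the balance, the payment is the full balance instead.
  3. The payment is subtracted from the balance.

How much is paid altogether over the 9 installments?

Installment 1: opening $737.06; interest $14.00 → $751.06; payment $92.77; balance $658.29
Installment 2: opening $658.29; interest $12.50 → $670.79; payment $92.77; balance $578.02
Installment 3: opening $578.02; interest $10.98 → $589.00; payment $92.77; balance $496.23
Installment 4: opening $496.23; interest $9.42 → $505.65; payment $92.77; balance $412.88
Installment 5: opening $412.88; interest $7.84 → $420.72; payment $92.77; balance $327.95
Installment 6: opening $327.95; interest $6.23 → $334.18; payment $92.77; balance $241.41
Installment 7: opening $241.41; interest $4.58 → $245.99; payment $92.77; balance $153.22
Installment 8: opening $153.22; interest $2.91 → $156.13; payment $92.77; balance $63.36
Installment 9: opening $63.36; interest $1.20 → $64.56; payment $64.56; balance $0.00
Total paid: $806.72

$806.72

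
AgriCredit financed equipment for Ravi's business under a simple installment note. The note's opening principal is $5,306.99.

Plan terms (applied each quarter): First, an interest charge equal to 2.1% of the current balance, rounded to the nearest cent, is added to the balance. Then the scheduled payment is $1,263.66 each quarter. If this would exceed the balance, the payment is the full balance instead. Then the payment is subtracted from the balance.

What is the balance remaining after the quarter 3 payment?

$1,777.26

Quarter 1: $5,306.99 +$111.45 interest = $5,418.44; pay $1,263.66 → $4,154.78
Quarter 2: $4,154.78 +$87.25 interest = $4,242.03; pay $1,263.66 → $2,978.37
Quarter 3: $2,978.37 +$62.55 interest = $3,040.92; pay $1,263.66 → $1,777.26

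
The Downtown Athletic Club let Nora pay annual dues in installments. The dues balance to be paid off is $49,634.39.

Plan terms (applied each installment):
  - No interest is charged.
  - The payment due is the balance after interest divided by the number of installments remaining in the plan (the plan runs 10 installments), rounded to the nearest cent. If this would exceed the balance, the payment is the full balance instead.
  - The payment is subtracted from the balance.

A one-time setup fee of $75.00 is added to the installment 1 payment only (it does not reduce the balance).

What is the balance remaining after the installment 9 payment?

Installment 1: opening $49,634.39; payment $4,963.44 (+ $75.00 fee); balance $44,670.95
Installment 2: opening $44,670.95; payment $4,963.44; balance $39,707.51
Installment 3: opening $39,707.51; payment $4,963.44; balance $34,744.07
Installment 4: opening $34,744.07; payment $4,963.44; balance $29,780.63
Installment 5: opening $29,780.63; payment $4,963.44; balance $24,817.19
Installment 6: opening $24,817.19; payment $4,963.44; balance $19,853.75
Installment 7: opening $19,853.75; payment $4,963.44; balance $14,890.31
Installment 8: opening $14,890.31; payment $4,963.44; balance $9,926.87
Installment 9: opening $9,926.87; payment $4,963.44; balance $4,963.43

$4,963.43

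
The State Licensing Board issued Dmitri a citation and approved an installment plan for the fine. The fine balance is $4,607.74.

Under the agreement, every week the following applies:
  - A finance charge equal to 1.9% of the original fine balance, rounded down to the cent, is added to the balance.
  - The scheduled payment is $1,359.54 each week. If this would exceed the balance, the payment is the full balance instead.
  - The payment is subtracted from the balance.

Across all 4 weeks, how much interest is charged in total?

$350.16

# | Opening | Interest | Payment | End bal
1 | $4,607.74 | $87.54 | $1,359.54 | $3,335.74
2 | $3,335.74 | $87.54 | $1,359.54 | $2,063.74
3 | $2,063.74 | $87.54 | $1,359.54 | $791.74
4 | $791.74 | $87.54 | $879.28 | $0.00
Total interest: $87.54 + $87.54 + $87.54 + $87.54 = $350.16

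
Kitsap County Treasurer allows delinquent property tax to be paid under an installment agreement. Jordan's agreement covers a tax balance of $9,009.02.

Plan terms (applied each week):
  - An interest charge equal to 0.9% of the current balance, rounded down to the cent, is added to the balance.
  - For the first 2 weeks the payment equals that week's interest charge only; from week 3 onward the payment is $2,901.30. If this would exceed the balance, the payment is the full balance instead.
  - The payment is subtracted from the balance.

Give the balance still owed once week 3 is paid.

Week 1: opening $9,009.02; interest $81.08 → $9,090.10; payment $81.08; balance $9,009.02
Week 2: opening $9,009.02; interest $81.08 → $9,090.10; payment $81.08; balance $9,009.02
Week 3: opening $9,009.02; interest $81.08 → $9,090.10; payment $2,901.30; balance $6,188.80

$6,188.80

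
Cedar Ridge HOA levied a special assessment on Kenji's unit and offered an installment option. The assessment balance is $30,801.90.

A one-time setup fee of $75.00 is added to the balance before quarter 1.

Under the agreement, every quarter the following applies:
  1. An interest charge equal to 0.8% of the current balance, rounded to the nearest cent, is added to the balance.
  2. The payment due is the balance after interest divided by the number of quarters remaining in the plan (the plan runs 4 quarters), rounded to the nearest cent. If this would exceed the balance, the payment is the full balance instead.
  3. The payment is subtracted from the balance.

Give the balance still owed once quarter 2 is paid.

$15,686.45

# | Opening | Interest | Payment | End bal
1 | $30,876.90 | $247.02 | $7,780.98 | $23,342.94
2 | $23,342.94 | $186.74 | $7,843.23 | $15,686.45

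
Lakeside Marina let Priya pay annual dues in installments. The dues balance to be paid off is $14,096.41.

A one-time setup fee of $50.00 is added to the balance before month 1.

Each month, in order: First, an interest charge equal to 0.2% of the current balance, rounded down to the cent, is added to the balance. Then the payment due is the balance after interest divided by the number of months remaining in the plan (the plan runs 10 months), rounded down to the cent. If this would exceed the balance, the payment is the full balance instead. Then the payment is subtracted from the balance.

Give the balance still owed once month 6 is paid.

Month 1: opening $14,146.41; interest $28.29 → $14,174.70; payment $1,417.47; balance $12,757.23
Month 2: opening $12,757.23; interest $25.51 → $12,782.74; payment $1,420.30; balance $11,362.44
Month 3: opening $11,362.44; interest $22.72 → $11,385.16; payment $1,423.14; balance $9,962.02
Month 4: opening $9,962.02; interest $19.92 → $9,981.94; payment $1,425.99; balance $8,555.95
Month 5: opening $8,555.95; interest $17.11 → $8,573.06; payment $1,428.84; balance $7,144.22
Month 6: opening $7,144.22; interest $14.28 → $7,158.50; payment $1,431.70; balance $5,726.80

$5,726.80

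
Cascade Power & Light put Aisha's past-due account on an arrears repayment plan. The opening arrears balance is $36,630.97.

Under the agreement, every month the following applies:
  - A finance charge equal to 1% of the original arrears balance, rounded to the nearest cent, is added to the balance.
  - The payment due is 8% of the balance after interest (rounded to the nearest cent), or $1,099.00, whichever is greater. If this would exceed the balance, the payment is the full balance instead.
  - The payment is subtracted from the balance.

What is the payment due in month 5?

$2,224.26

Month 1: $36,630.97 +$366.31 interest = $36,997.28; pay $2,959.78 → $34,037.50
Month 2: $34,037.50 +$366.31 interest = $34,403.81; pay $2,752.30 → $31,651.51
Month 3: $31,651.51 +$366.31 interest = $32,017.82; pay $2,561.43 → $29,456.39
Month 4: $29,456.39 +$366.31 interest = $29,822.70; pay $2,385.82 → $27,436.88
Month 5: $27,436.88 +$366.31 interest = $27,803.19; pay $2,224.26 → $25,578.93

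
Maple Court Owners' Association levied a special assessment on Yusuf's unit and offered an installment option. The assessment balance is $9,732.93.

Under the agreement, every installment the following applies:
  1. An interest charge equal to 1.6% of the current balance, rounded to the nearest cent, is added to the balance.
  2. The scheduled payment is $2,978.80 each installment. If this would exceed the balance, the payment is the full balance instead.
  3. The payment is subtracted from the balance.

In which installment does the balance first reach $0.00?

Installment 1: opening $9,732.93; interest $155.73 → $9,888.66; payment $2,978.80; balance $6,909.86
Installment 2: opening $6,909.86; interest $110.56 → $7,020.42; payment $2,978.80; balance $4,041.62
Installment 3: opening $4,041.62; interest $64.67 → $4,106.29; payment $2,978.80; balance $1,127.49
Installment 4: opening $1,127.49; interest $18.04 → $1,145.53; payment $1,145.53; balance $0.00
Balance reaches $0.00 in installment 4.

4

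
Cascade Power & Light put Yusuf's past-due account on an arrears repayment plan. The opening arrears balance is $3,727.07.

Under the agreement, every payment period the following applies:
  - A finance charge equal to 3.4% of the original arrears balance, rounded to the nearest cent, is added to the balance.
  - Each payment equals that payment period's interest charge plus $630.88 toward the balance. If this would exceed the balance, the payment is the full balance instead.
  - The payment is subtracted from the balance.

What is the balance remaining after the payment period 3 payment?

$1,834.43

Payment period 1: opening $3,727.07; interest $126.72 → $3,853.79; payment $757.60; balance $3,096.19
Payment period 2: opening $3,096.19; interest $126.72 → $3,222.91; payment $757.60; balance $2,465.31
Payment period 3: opening $2,465.31; interest $126.72 → $2,592.03; payment $757.60; balance $1,834.43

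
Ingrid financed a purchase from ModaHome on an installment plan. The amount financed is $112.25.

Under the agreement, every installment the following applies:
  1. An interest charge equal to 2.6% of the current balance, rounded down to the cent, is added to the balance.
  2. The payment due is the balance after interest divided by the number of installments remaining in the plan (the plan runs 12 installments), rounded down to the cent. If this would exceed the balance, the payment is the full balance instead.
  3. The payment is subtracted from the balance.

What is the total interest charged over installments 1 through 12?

$20.84

Installment 1: opening $112.25; interest $2.91 → $115.16; payment $9.59; balance $105.57
Installment 2: opening $105.57; interest $2.74 → $108.31; payment $9.84; balance $98.47
Installment 3: opening $98.47; interest $2.56 → $101.03; payment $10.10; balance $90.93
Installment 4: opening $90.93; interest $2.36 → $93.29; payment $10.36; balance $82.93
Installment 5: opening $82.93; interest $2.15 → $85.08; payment $10.63; balance $74.45
Installment 6: opening $74.45; interest $1.93 → $76.38; payment $10.91; balance $65.47
Installment 7: opening $65.47; interest $1.70 → $67.17; payment $11.19; balance $55.98
Installment 8: opening $55.98; interest $1.45 → $57.43; payment $11.48; balance $45.95
Installment 9: opening $45.95; interest $1.19 → $47.14; payment $11.78; balance $35.36
Installment 10: opening $35.36; interest $0.91 → $36.27; payment $12.09; balance $24.18
Installment 11: opening $24.18; interest $0.62 → $24.80; payment $12.40; balance $12.40
Installment 12: opening $12.40; interest $0.32 → $12.72; payment $12.72; balance $0.00
Total interest: $2.91 + $2.74 + $2.56 + $2.36 + $2.15 + $1.93 + $1.70 + $1.45 + $1.19 + $0.91 + $0.62 + $0.32 = $20.84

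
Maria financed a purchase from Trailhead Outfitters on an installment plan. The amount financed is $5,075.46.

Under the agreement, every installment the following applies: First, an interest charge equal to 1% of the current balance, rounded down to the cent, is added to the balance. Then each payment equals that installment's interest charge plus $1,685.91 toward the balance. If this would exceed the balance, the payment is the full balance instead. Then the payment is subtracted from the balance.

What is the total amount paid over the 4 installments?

$5,177.30

# | Opening | Interest | Payment | End bal
1 | $5,075.46 | $50.75 | $1,736.66 | $3,389.55
2 | $3,389.55 | $33.89 | $1,719.80 | $1,703.64
3 | $1,703.64 | $17.03 | $1,702.94 | $17.73
4 | $17.73 | $0.17 | $17.90 | $0.00
Total paid: $5,177.30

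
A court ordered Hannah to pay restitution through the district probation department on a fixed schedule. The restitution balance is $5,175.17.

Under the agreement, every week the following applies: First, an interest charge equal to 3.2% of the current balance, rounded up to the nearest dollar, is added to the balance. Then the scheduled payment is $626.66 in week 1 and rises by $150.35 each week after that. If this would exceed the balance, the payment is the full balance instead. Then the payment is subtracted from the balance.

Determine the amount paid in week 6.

$1,205.37

Week 1: opening $5,175.17; interest $166.00 → $5,341.17; payment $626.66; balance $4,714.51
Week 2: opening $4,714.51; interest $151.00 → $4,865.51; payment $777.01; balance $4,088.50
Week 3: opening $4,088.50; interest $131.00 → $4,219.50; payment $927.36; balance $3,292.14
Week 4: opening $3,292.14; interest $106.00 → $3,398.14; payment $1,077.71; balance $2,320.43
Week 5: opening $2,320.43; interest $75.00 → $2,395.43; payment $1,228.06; balance $1,167.37
Week 6: opening $1,167.37; interest $38.00 → $1,205.37; payment $1,205.37; balance $0.00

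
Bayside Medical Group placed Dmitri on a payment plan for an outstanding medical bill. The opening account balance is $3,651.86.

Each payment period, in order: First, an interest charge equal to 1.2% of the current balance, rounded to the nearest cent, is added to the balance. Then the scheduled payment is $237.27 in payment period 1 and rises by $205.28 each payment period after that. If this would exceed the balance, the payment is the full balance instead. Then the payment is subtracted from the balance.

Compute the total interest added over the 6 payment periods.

Payment period 1: $3,651.86 +$43.82 interest = $3,695.68; pay $237.27 → $3,458.41
Payment period 2: $3,458.41 +$41.50 interest = $3,499.91; pay $442.55 → $3,057.36
Payment period 3: $3,057.36 +$36.69 interest = $3,094.05; pay $647.83 → $2,446.22
Payment period 4: $2,446.22 +$29.35 interest = $2,475.57; pay $853.11 → $1,622.46
Payment period 5: $1,622.46 +$19.47 interest = $1,641.93; pay $1,058.39 → $583.54
Payment period 6: $583.54 +$7.00 interest = $590.54; pay $590.54 → $0.00
Total interest: $43.82 + $41.50 + $36.69 + $29.35 + $19.47 + $7.00 = $177.83

$177.83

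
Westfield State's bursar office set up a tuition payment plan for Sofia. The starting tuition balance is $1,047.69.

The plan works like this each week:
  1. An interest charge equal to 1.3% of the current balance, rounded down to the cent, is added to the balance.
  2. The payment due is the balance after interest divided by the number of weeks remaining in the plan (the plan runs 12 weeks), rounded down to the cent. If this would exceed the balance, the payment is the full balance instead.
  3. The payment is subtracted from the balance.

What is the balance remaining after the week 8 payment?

$387.24

# | Opening | Interest | Payment | End bal
1 | $1,047.69 | $13.61 | $88.44 | $972.86
2 | $972.86 | $12.64 | $89.59 | $895.91
3 | $895.91 | $11.64 | $90.75 | $816.80
4 | $816.80 | $10.61 | $91.93 | $735.48
5 | $735.48 | $9.56 | $93.13 | $651.91
6 | $651.91 | $8.47 | $94.34 | $566.04
7 | $566.04 | $7.35 | $95.56 | $477.83
8 | $477.83 | $6.21 | $96.80 | $387.24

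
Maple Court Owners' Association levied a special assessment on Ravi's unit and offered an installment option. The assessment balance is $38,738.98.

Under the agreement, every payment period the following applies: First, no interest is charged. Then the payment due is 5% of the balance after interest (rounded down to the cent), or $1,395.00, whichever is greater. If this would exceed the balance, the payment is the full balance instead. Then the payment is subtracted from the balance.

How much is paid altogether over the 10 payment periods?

Payment period 1: opening $38,738.98; payment $1,936.94; balance $36,802.04
Payment period 2: opening $36,802.04; payment $1,840.10; balance $34,961.94
Payment period 3: opening $34,961.94; payment $1,748.09; balance $33,213.85
Payment period 4: opening $33,213.85; payment $1,660.69; balance $31,553.16
Payment period 5: opening $31,553.16; payment $1,577.65; balance $29,975.51
Payment period 6: opening $29,975.51; payment $1,498.77; balance $28,476.74
Payment period 7: opening $28,476.74; payment $1,423.83; balance $27,052.91
Payment period 8: opening $27,052.91; payment $1,395.00; balance $25,657.91
Payment period 9: opening $25,657.91; payment $1,395.00; balance $24,262.91
Payment period 10: opening $24,262.91; payment $1,395.00; balance $22,867.91
Total paid: $15,871.07

$15,871.07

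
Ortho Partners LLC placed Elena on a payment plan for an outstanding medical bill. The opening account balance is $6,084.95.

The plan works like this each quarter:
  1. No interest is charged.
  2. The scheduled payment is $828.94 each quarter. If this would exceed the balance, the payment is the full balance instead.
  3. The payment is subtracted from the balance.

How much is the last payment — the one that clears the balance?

# | Opening | Payment | End bal
1 | $6,084.95 | $828.94 | $5,256.01
2 | $5,256.01 | $828.94 | $4,427.07
3 | $4,427.07 | $828.94 | $3,598.13
4 | $3,598.13 | $828.94 | $2,769.19
5 | $2,769.19 | $828.94 | $1,940.25
6 | $1,940.25 | $828.94 | $1,111.31
7 | $1,111.31 | $828.94 | $282.37
8 | $282.37 | $282.37 | $0.00

$282.37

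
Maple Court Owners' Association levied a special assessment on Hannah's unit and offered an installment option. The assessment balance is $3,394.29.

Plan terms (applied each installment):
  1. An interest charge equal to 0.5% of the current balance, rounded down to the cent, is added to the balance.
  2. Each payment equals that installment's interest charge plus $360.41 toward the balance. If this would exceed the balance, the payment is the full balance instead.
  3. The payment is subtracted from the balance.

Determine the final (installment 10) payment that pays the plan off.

$151.35

# | Opening | Interest | Payment | End bal
1 | $3,394.29 | $16.97 | $377.38 | $3,033.88
2 | $3,033.88 | $15.16 | $375.57 | $2,673.47
3 | $2,673.47 | $13.36 | $373.77 | $2,313.06
4 | $2,313.06 | $11.56 | $371.97 | $1,952.65
5 | $1,952.65 | $9.76 | $370.17 | $1,592.24
6 | $1,592.24 | $7.96 | $368.37 | $1,231.83
7 | $1,231.83 | $6.15 | $366.56 | $871.42
8 | $871.42 | $4.35 | $364.76 | $511.01
9 | $511.01 | $2.55 | $362.96 | $150.60
10 | $150.60 | $0.75 | $151.35 | $0.00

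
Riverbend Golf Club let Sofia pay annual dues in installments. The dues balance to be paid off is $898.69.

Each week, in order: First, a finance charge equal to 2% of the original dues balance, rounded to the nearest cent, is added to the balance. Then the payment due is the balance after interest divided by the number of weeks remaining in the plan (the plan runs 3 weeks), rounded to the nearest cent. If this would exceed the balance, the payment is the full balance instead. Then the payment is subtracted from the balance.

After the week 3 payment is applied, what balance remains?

$0.00

# | Opening | Interest | Payment | End bal
1 | $898.69 | $17.97 | $305.55 | $611.11
2 | $611.11 | $17.97 | $314.54 | $314.54
3 | $314.54 | $17.97 | $332.51 | $0.00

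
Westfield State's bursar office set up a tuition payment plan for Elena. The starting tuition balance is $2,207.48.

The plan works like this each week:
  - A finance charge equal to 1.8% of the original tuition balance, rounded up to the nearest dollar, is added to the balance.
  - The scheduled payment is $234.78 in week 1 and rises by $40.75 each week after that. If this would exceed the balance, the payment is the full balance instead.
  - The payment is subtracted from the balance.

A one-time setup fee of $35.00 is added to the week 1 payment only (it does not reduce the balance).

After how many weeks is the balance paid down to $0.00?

7

Week 1: opening $2,207.48; interest $40.00 → $2,247.48; payment $234.78 (+ $35.00 fee); balance $2,012.70
Week 2: opening $2,012.70; interest $40.00 → $2,052.70; payment $275.53; balance $1,777.17
Week 3: opening $1,777.17; interest $40.00 → $1,817.17; payment $316.28; balance $1,500.89
Week 4: opening $1,500.89; interest $40.00 → $1,540.89; payment $357.03; balance $1,183.86
Week 5: opening $1,183.86; interest $40.00 → $1,223.86; payment $397.78; balance $826.08
Week 6: opening $826.08; interest $40.00 → $866.08; payment $438.53; balance $427.55
Week 7: opening $427.55; interest $40.00 → $467.55; payment $467.55; balance $0.00
Balance reaches $0.00 in week 7.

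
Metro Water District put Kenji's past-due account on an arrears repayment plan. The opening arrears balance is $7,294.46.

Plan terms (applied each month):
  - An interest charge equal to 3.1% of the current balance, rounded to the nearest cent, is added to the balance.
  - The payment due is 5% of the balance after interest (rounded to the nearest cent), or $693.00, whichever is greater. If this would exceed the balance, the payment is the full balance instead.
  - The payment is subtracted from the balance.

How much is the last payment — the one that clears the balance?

# | Opening | Interest | Payment | End bal
1 | $7,294.46 | $226.13 | $693.00 | $6,827.59
2 | $6,827.59 | $211.66 | $693.00 | $6,346.25
3 | $6,346.25 | $196.73 | $693.00 | $5,849.98
4 | $5,849.98 | $181.35 | $693.00 | $5,338.33
5 | $5,338.33 | $165.49 | $693.00 | $4,810.82
6 | $4,810.82 | $149.14 | $693.00 | $4,266.96
7 | $4,266.96 | $132.28 | $693.00 | $3,706.24
8 | $3,706.24 | $114.89 | $693.00 | $3,128.13
9 | $3,128.13 | $96.97 | $693.00 | $2,532.10
10 | $2,532.10 | $78.50 | $693.00 | $1,917.60
11 | $1,917.60 | $59.45 | $693.00 | $1,284.05
12 | $1,284.05 | $39.81 | $693.00 | $630.86
13 | $630.86 | $19.56 | $650.42 | $0.00

$650.42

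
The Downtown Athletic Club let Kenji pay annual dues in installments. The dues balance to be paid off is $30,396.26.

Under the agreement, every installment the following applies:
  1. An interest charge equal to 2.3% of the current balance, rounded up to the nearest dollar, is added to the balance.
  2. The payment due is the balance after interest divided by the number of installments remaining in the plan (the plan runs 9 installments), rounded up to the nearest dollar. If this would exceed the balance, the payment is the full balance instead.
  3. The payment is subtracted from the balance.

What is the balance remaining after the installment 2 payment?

$24,741.26

Installment 1: $30,396.26 +$700.00 interest = $31,096.26; pay $3,456.00 → $27,640.26
Installment 2: $27,640.26 +$636.00 interest = $28,276.26; pay $3,535.00 → $24,741.26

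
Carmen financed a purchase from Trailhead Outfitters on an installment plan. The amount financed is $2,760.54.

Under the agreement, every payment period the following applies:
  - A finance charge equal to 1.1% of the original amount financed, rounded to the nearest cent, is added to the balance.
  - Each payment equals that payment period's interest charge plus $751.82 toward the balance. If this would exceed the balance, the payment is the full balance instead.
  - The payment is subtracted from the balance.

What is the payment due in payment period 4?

Payment period 1: $2,760.54 +$30.37 interest = $2,790.91; pay $782.19 → $2,008.72
Payment period 2: $2,008.72 +$30.37 interest = $2,039.09; pay $782.19 → $1,256.90
Payment period 3: $1,256.90 +$30.37 interest = $1,287.27; pay $782.19 → $505.08
Payment period 4: $505.08 +$30.37 interest = $535.45; pay $535.45 → $0.00

$535.45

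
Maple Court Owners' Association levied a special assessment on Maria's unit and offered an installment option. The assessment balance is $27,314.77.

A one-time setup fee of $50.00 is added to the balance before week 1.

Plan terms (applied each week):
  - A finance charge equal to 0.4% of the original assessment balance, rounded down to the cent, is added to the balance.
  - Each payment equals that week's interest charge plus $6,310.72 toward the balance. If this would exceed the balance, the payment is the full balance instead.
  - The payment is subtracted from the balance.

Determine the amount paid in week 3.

$6,419.97

Week 1: opening $27,364.77; interest $109.25 → $27,474.02; payment $6,419.97; balance $21,054.05
Week 2: opening $21,054.05; interest $109.25 → $21,163.30; payment $6,419.97; balance $14,743.33
Week 3: opening $14,743.33; interest $109.25 → $14,852.58; payment $6,419.97; balance $8,432.61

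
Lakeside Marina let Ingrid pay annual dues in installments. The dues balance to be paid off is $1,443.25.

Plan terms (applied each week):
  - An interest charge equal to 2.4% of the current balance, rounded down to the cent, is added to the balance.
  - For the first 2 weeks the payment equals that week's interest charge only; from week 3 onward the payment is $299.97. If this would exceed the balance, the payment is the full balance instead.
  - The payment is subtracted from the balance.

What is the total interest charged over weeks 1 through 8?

$178.42

Week 1: opening $1,443.25; interest $34.63 → $1,477.88; payment $34.63; balance $1,443.25
Week 2: opening $1,443.25; interest $34.63 → $1,477.88; payment $34.63; balance $1,443.25
Week 3: opening $1,443.25; interest $34.63 → $1,477.88; payment $299.97; balance $1,177.91
Week 4: opening $1,177.91; interest $28.26 → $1,206.17; payment $299.97; balance $906.20
Week 5: opening $906.20; interest $21.74 → $927.94; payment $299.97; balance $627.97
Week 6: opening $627.97; interest $15.07 → $643.04; payment $299.97; balance $343.07
Week 7: opening $343.07; interest $8.23 → $351.30; payment $299.97; balance $51.33
Week 8: opening $51.33; interest $1.23 → $52.56; payment $52.56; balance $0.00
Total interest: $34.63 + $34.63 + $34.63 + $28.26 + $21.74 + $15.07 + $8.23 + $1.23 = $178.42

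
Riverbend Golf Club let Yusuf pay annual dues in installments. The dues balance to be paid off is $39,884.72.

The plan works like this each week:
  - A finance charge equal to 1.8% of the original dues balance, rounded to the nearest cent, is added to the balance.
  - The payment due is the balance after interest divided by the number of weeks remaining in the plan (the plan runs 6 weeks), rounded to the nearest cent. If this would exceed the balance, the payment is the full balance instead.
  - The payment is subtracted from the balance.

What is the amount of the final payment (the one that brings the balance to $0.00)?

$8,406.35

Week 1: $39,884.72 +$717.92 interest = $40,602.64; pay $6,767.11 → $33,835.53
Week 2: $33,835.53 +$717.92 interest = $34,553.45; pay $6,910.69 → $27,642.76
Week 3: $27,642.76 +$717.92 interest = $28,360.68; pay $7,090.17 → $21,270.51
Week 4: $21,270.51 +$717.92 interest = $21,988.43; pay $7,329.48 → $14,658.95
Week 5: $14,658.95 +$717.92 interest = $15,376.87; pay $7,688.44 → $7,688.43
Week 6: $7,688.43 +$717.92 interest = $8,406.35; pay $8,406.35 → $0.00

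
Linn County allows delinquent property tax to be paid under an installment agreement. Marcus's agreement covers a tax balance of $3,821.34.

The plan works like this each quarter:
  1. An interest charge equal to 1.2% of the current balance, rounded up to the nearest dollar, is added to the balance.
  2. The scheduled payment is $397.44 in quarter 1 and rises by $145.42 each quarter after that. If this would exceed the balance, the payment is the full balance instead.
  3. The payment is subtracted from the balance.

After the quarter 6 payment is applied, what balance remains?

$0.00

Quarter 1: opening $3,821.34; interest $46.00 → $3,867.34; payment $397.44; balance $3,469.90
Quarter 2: opening $3,469.90; interest $42.00 → $3,511.90; payment $542.86; balance $2,969.04
Quarter 3: opening $2,969.04; interest $36.00 → $3,005.04; payment $688.28; balance $2,316.76
Quarter 4: opening $2,316.76; interest $28.00 → $2,344.76; payment $833.70; balance $1,511.06
Quarter 5: opening $1,511.06; interest $19.00 → $1,530.06; payment $979.12; balance $550.94
Quarter 6: opening $550.94; interest $7.00 → $557.94; payment $557.94; balance $0.00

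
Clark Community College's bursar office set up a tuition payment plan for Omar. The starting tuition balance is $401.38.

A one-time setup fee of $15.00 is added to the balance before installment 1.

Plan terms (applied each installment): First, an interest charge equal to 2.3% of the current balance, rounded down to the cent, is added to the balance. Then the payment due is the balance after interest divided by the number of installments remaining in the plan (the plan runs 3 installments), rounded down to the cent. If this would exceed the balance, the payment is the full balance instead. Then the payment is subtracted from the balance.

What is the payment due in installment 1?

$141.98

Installment 1: $416.38 +$9.57 interest = $425.95; pay $141.98 → $283.97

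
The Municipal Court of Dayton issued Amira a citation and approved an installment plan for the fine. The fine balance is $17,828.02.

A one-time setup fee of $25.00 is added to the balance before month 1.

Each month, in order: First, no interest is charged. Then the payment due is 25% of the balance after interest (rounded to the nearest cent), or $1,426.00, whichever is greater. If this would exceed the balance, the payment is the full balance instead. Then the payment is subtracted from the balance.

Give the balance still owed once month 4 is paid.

$5,648.80

Month 1: opening $17,853.02; payment $4,463.26; balance $13,389.76
Month 2: opening $13,389.76; payment $3,347.44; balance $10,042.32
Month 3: opening $10,042.32; payment $2,510.58; balance $7,531.74
Month 4: opening $7,531.74; payment $1,882.94; balance $5,648.80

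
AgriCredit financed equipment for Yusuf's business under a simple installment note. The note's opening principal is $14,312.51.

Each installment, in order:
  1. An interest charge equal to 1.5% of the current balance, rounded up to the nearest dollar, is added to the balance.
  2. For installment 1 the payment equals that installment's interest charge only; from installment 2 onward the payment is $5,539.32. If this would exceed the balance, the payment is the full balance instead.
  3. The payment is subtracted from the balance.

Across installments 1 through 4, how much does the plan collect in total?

# | Opening | Interest | Payment | End bal
1 | $14,312.51 | $215.00 | $215.00 | $14,312.51
2 | $14,312.51 | $215.00 | $5,539.32 | $8,988.19
3 | $8,988.19 | $135.00 | $5,539.32 | $3,583.87
4 | $3,583.87 | $54.00 | $3,637.87 | $0.00
Total paid: $14,931.51

$14,931.51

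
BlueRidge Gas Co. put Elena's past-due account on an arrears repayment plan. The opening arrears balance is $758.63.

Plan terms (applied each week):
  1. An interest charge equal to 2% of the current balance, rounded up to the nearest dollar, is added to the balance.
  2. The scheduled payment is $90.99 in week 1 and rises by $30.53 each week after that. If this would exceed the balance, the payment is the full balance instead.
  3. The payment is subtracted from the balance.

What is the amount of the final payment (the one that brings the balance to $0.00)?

$57.38

# | Opening | Interest | Payment | End bal
1 | $758.63 | $16.00 | $90.99 | $683.64
2 | $683.64 | $14.00 | $121.52 | $576.12
3 | $576.12 | $12.00 | $152.05 | $436.07
4 | $436.07 | $9.00 | $182.58 | $262.49
5 | $262.49 | $6.00 | $213.11 | $55.38
6 | $55.38 | $2.00 | $57.38 | $0.00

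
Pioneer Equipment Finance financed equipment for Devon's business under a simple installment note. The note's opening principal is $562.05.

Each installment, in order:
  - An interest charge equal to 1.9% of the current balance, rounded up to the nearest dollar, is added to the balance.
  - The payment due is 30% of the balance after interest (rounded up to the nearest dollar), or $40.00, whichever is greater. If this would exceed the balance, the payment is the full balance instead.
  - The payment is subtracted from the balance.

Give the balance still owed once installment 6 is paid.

Installment 1: opening $562.05; interest $11.00 → $573.05; payment $172.00; balance $401.05
Installment 2: opening $401.05; interest $8.00 → $409.05; payment $123.00; balance $286.05
Installment 3: opening $286.05; interest $6.00 → $292.05; payment $88.00; balance $204.05
Installment 4: opening $204.05; interest $4.00 → $208.05; payment $63.00; balance $145.05
Installment 5: opening $145.05; interest $3.00 → $148.05; payment $45.00; balance $103.05
Installment 6: opening $103.05; interest $2.00 → $105.05; payment $40.00; balance $65.05

$65.05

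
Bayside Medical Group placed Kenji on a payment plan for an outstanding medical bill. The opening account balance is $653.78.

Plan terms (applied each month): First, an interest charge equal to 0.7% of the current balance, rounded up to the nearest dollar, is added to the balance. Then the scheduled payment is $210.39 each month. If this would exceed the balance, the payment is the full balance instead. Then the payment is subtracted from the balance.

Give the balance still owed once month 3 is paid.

# | Opening | Interest | Payment | End bal
1 | $653.78 | $5.00 | $210.39 | $448.39
2 | $448.39 | $4.00 | $210.39 | $242.00
3 | $242.00 | $2.00 | $210.39 | $33.61

$33.61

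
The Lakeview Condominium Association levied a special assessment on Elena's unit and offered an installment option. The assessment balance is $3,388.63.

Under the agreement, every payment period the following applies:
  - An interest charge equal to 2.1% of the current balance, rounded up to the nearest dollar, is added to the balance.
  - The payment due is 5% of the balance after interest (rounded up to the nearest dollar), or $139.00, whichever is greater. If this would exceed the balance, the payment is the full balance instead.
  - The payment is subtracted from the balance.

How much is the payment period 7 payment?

Payment period 1: opening $3,388.63; interest $72.00 → $3,460.63; payment $174.00; balance $3,286.63
Payment period 2: opening $3,286.63; interest $70.00 → $3,356.63; payment $168.00; balance $3,188.63
Payment period 3: opening $3,188.63; interest $67.00 → $3,255.63; payment $163.00; balance $3,092.63
Payment period 4: opening $3,092.63; interest $65.00 → $3,157.63; payment $158.00; balance $2,999.63
Payment period 5: opening $2,999.63; interest $63.00 → $3,062.63; payment $154.00; balance $2,908.63
Payment period 6: opening $2,908.63; interest $62.00 → $2,970.63; payment $149.00; balance $2,821.63
Payment period 7: opening $2,821.63; interest $60.00 → $2,881.63; payment $145.00; balance $2,736.63

$145.00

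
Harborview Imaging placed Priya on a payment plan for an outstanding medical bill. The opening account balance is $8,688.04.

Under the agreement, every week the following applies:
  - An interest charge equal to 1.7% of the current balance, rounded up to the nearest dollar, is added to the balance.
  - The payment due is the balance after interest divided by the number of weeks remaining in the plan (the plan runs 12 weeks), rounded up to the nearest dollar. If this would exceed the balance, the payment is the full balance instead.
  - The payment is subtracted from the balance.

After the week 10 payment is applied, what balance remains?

$1,713.04

Week 1: $8,688.04 +$148.00 interest = $8,836.04; pay $737.00 → $8,099.04
Week 2: $8,099.04 +$138.00 interest = $8,237.04; pay $749.00 → $7,488.04
Week 3: $7,488.04 +$128.00 interest = $7,616.04; pay $762.00 → $6,854.04
Week 4: $6,854.04 +$117.00 interest = $6,971.04; pay $775.00 → $6,196.04
Week 5: $6,196.04 +$106.00 interest = $6,302.04; pay $788.00 → $5,514.04
Week 6: $5,514.04 +$94.00 interest = $5,608.04; pay $802.00 → $4,806.04
Week 7: $4,806.04 +$82.00 interest = $4,888.04; pay $815.00 → $4,073.04
Week 8: $4,073.04 +$70.00 interest = $4,143.04; pay $829.00 → $3,314.04
Week 9: $3,314.04 +$57.00 interest = $3,371.04; pay $843.00 → $2,528.04
Week 10: $2,528.04 +$43.00 interest = $2,571.04; pay $858.00 → $1,713.04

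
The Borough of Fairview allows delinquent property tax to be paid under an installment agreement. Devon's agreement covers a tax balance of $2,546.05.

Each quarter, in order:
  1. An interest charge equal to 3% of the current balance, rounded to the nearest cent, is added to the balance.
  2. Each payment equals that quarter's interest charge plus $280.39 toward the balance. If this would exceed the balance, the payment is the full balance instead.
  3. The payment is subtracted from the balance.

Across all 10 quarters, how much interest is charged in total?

Quarter 1: $2,546.05 +$76.38 interest = $2,622.43; pay $356.77 → $2,265.66
Quarter 2: $2,265.66 +$67.97 interest = $2,333.63; pay $348.36 → $1,985.27
Quarter 3: $1,985.27 +$59.56 interest = $2,044.83; pay $339.95 → $1,704.88
Quarter 4: $1,704.88 +$51.15 interest = $1,756.03; pay $331.54 → $1,424.49
Quarter 5: $1,424.49 +$42.73 interest = $1,467.22; pay $323.12 → $1,144.10
Quarter 6: $1,144.10 +$34.32 interest = $1,178.42; pay $314.71 → $863.71
Quarter 7: $863.71 +$25.91 interest = $889.62; pay $306.30 → $583.32
Quarter 8: $583.32 +$17.50 interest = $600.82; pay $297.89 → $302.93
Quarter 9: $302.93 +$9.09 interest = $312.02; pay $289.48 → $22.54
Quarter 10: $22.54 +$0.68 interest = $23.22; pay $23.22 → $0.00
Total interest: $76.38 + $67.97 + $59.56 + $51.15 + $42.73 + $34.32 + $25.91 + $17.50 + $9.09 + $0.68 = $385.29

$385.29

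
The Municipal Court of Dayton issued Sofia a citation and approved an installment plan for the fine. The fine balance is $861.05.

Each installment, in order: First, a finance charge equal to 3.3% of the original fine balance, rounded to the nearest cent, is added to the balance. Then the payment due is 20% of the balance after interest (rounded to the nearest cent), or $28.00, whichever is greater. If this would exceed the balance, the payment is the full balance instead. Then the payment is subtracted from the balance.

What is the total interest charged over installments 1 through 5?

Installment 1: $861.05 +$28.41 interest = $889.46; pay $177.89 → $711.57
Installment 2: $711.57 +$28.41 interest = $739.98; pay $148.00 → $591.98
Installment 3: $591.98 +$28.41 interest = $620.39; pay $124.08 → $496.31
Installment 4: $496.31 +$28.41 interest = $524.72; pay $104.94 → $419.78
Installment 5: $419.78 +$28.41 interest = $448.19; pay $89.64 → $358.55
Total interest: $28.41 + $28.41 + $28.41 + $28.41 + $28.41 = $142.05

$142.05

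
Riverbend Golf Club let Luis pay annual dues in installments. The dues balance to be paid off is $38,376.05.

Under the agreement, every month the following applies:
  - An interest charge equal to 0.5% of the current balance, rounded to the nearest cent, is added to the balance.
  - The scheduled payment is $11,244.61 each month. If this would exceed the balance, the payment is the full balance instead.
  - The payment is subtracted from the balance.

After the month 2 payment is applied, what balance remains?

# | Opening | Interest | Payment | End bal
1 | $38,376.05 | $191.88 | $11,244.61 | $27,323.32
2 | $27,323.32 | $136.62 | $11,244.61 | $16,215.33

$16,215.33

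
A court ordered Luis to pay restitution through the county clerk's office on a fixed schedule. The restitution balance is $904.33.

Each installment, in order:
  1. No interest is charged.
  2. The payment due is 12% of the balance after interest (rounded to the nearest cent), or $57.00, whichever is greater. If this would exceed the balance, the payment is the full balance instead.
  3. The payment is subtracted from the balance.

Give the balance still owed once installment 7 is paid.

Installment 1: $904.33 − $108.52 → $795.81
Installment 2: $795.81 − $95.50 → $700.31
Installment 3: $700.31 − $84.04 → $616.27
Installment 4: $616.27 − $73.95 → $542.32
Installment 5: $542.32 − $65.08 → $477.24
Installment 6: $477.24 − $57.27 → $419.97
Installment 7: $419.97 − $57.00 → $362.97

$362.97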